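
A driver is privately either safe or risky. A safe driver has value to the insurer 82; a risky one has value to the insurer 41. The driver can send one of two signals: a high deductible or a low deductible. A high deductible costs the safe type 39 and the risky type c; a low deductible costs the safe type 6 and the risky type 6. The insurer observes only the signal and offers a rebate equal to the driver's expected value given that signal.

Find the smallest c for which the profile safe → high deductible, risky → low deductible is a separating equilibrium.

47

Under separation: high deductible → safe (pays 82); low deductible → risky (pays 41).
Safe: 82 − 39 = 43 ≥ 41 − 6 = 35. Holds regardless of c. ✓
Risky: 41 − 6 ≥ 82 − c, so c ≥ 82 − 35 = 47.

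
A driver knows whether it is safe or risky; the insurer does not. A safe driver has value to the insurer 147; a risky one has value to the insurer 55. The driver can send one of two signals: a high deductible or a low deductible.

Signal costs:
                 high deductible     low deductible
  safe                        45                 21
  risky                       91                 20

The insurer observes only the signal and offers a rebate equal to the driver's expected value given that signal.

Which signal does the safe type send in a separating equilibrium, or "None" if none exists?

Try safe → high deductible, risky → low deductible:
  If types separate, high deductible earns payment 147 and low deductible earns 55.
  Safe: high deductible gives 147 − 45 = 102; low deductible gives 55 − 21 = 34. No deviation. ✓
  Risky: low deductible gives 55 − 20 = 35; high deductible gives 147 − 91 = 56. Would deviate. ✗
Try safe → low deductible, risky → high deductible:
  If types separate, low deductible earns payment 147 and high deductible earns 55.
  Safe: low deductible gives 147 − 21 = 126; high deductible gives 55 − 45 = 10. No deviation. ✓
  Risky: high deductible gives 55 − 91 = -36; low deductible gives 147 − 20 = 127. Would deviate. ✗
Neither assignment is incentive-compatible.

None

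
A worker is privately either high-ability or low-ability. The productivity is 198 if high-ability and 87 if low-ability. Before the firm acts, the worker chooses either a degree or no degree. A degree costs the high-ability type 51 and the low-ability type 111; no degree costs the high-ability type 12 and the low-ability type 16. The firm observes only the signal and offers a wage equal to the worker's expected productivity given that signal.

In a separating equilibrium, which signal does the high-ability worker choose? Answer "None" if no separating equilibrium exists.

None

Try high-ability → degree, low-ability → no degree:
  If types separate, degree earns payment 198 and no degree earns 87.
  High-ability: degree gives 198 − 51 = 147; no degree gives 87 − 12 = 75. No deviation. ✓
  Low-ability: no degree gives 87 − 16 = 71; degree gives 198 − 111 = 87. Would deviate. ✗
Try high-ability → no degree, low-ability → degree:
  If types separate, no degree earns payment 198 and degree earns 87.
  High-ability: no degree gives 198 − 12 = 186; degree gives 87 − 51 = 36. No deviation. ✓
  Low-ability: degree gives 87 − 111 = -24; no degree gives 198 − 16 = 182. Would deviate. ✗
Neither assignment is incentive-compatible.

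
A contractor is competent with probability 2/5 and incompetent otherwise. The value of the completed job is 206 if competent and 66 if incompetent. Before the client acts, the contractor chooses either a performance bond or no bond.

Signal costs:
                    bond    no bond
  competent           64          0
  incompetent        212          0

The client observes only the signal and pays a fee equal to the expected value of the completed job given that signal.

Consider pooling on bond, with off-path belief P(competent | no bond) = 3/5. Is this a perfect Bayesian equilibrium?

At the pooled signal (bond) the client holds the prior 2/5 and pays 2/5·206 + 3/5·66 = 122. Off-path (no bond) belief 3/5 gives 3/5·206 + 2/5·66 = 150.
Competent: bond gives 122 − 64 = 58; no bond gives 150 − 0 = 150. Deviates. ✗
Incompetent: bond gives 122 − 212 = -90; no bond gives 150 − 0 = 150. Deviates. ✗

No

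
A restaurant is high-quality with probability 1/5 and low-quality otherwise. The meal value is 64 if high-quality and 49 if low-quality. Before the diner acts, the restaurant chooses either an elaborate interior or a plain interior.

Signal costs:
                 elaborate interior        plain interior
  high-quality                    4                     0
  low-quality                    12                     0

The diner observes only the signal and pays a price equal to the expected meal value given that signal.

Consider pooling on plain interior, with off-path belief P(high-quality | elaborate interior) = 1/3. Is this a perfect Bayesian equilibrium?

At the pooled signal (plain interior) the diner holds the prior 1/5 and pays 1/5·64 + 4/5·49 = 52. Off-path (elaborate interior) belief 1/3 gives 1/3·64 + 2/3·49 = 54.
High-quality: plain interior gives 52 − 0 = 52; elaborate interior gives 54 − 4 = 50. Stays. ✓
Low-quality: plain interior gives 52 − 0 = 52; elaborate interior gives 54 − 12 = 42. Stays. ✓

Yes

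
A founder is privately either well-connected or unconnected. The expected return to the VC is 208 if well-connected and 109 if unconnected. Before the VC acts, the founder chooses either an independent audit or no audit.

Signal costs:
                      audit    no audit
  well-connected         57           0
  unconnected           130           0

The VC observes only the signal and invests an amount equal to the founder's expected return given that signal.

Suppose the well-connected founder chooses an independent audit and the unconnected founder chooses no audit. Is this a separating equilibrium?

Under separation the VC infers type exactly: audit → well-connected (pays 208), no audit → unconnected (pays 109).
Well-connected: audit gives 208 − 57 = 151; no audit gives 109 − 0 = 109. No deviation. ✓
Unconnected: no audit gives 109 − 0 = 109; audit gives 208 − 130 = 78. No deviation. ✓
Both incentive constraints hold.

Yes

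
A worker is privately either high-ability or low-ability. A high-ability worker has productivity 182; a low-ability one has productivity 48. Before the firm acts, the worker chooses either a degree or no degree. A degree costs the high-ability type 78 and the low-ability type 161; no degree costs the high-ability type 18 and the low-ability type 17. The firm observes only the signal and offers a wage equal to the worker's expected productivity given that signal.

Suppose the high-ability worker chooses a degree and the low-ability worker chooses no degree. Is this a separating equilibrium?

Under separation the firm infers type exactly: degree → high-ability (pays 182), no degree → low-ability (pays 48).
High-ability: degree gives 182 − 78 = 104; no degree gives 48 − 18 = 30. No deviation. ✓
Low-ability: no degree gives 48 − 17 = 31; degree gives 182 − 161 = 21. No deviation. ✓
Both incentive constraints hold.

Yes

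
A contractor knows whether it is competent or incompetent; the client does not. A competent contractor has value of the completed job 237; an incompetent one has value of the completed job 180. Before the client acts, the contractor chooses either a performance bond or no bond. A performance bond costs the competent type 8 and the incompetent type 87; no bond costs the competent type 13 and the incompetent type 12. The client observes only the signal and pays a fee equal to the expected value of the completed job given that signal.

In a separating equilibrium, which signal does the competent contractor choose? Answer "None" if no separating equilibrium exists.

Try competent → bond, incompetent → no bond:
  If types separate, bond earns payment 237 and no bond earns 180.
  Competent: bond gives 237 − 8 = 229; no bond gives 180 − 13 = 167. No deviation. ✓
  Incompetent: no bond gives 180 − 12 = 168; bond gives 237 − 87 = 150. No deviation. ✓
Both hold — the competent type sends bond.

bond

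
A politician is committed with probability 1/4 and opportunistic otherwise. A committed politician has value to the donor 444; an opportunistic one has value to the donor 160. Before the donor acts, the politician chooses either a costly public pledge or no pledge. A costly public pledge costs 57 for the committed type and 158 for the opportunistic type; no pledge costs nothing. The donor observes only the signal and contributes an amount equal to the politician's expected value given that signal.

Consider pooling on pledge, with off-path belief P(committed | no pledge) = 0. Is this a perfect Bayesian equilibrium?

No

At the pooled signal (pledge) the donor holds the prior 1/4 and pays 1/4·444 + 3/4·160 = 231. Off-path (no pledge) belief 0 gives 0·444 + 1·160 = 160.
Committed: pledge gives 231 − 57 = 174; no pledge gives 160 − 0 = 160. Stays. ✓
Opportunistic: pledge gives 231 − 158 = 73; no pledge gives 160 − 0 = 160. Deviates. ✗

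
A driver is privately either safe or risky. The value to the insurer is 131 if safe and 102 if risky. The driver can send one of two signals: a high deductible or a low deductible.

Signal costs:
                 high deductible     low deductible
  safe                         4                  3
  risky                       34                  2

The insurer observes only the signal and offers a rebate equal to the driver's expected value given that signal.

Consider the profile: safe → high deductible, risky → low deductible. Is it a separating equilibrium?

Under separation the insurer infers type exactly: high deductible → safe (pays 131), low deductible → risky (pays 102).
Safe: high deductible gives 131 − 4 = 127; low deductible gives 102 − 3 = 99. No deviation. ✓
Risky: low deductible gives 102 − 2 = 100; high deductible gives 131 − 34 = 97. No deviation. ✓
Both incentive constraints hold.

Yes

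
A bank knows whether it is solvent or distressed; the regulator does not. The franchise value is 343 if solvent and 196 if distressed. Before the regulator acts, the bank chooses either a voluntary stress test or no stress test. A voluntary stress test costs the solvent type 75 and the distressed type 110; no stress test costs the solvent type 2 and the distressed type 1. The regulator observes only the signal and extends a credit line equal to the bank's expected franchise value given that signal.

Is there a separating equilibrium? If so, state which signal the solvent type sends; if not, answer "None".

None

Try solvent → stress test, distressed → no stress test:
  If types separate, stress test earns payment 343 and no stress test earns 196.
  Solvent: stress test gives 343 − 75 = 268; no stress test gives 196 − 2 = 194. No deviation. ✓
  Distressed: no stress test gives 196 − 1 = 195; stress test gives 343 − 110 = 233. Would deviate. ✗
Try solvent → no stress test, distressed → stress test:
  If types separate, no stress test earns payment 343 and stress test earns 196.
  Solvent: no stress test gives 343 − 2 = 341; stress test gives 196 − 75 = 121. No deviation. ✓
  Distressed: stress test gives 196 − 110 = 86; no stress test gives 343 − 1 = 342. Would deviate. ✗
Neither assignment is incentive-compatible.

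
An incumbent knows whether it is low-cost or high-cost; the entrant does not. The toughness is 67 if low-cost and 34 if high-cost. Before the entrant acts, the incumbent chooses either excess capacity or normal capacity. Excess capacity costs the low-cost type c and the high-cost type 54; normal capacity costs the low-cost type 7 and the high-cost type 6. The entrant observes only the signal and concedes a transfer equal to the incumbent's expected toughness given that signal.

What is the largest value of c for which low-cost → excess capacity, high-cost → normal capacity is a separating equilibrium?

Under separation: excess capacity → low-cost (pays 67); normal capacity → high-cost (pays 34).
High-cost: 34 − 6 = 28 ≥ 67 − 54 = 13. Holds regardless of c. ✓
Low-cost: 67 − c ≥ 34 − 7, so c ≤ 67 − 27 = 40.

40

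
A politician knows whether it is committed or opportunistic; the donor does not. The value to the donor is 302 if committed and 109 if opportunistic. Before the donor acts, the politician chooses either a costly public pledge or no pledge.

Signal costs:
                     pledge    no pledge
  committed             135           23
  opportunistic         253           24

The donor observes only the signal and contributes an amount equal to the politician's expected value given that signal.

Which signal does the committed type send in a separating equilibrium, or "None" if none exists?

Try committed → pledge, opportunistic → no pledge:
  Under separation the donor infers type exactly: pledge → committed (pays 302), no pledge → opportunistic (pays 109).
  Committed: pledge gives 302 − 135 = 167; no pledge gives 109 − 23 = 86. No deviation. ✓
  Opportunistic: no pledge gives 109 − 24 = 85; pledge gives 302 − 253 = 49. No deviation. ✓
Both hold — the committed type sends pledge.

pledge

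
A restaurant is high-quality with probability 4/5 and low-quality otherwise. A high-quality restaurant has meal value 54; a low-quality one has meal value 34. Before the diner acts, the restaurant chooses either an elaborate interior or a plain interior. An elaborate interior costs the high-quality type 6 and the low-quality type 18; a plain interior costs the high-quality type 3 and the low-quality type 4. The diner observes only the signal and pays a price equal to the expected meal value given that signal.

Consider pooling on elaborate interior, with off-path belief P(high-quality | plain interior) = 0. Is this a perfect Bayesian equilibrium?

Yes

On the equilibrium path (elaborate interior) the diner holds the prior 4/5 and pays 4/5·54 + 1/5·34 = 50. Off-path (plain interior) belief 0 gives 0·54 + 1·34 = 34.
High-quality: elaborate interior gives 50 − 6 = 44; plain interior gives 34 − 3 = 31. Stays. ✓
Low-quality: elaborate interior gives 50 − 18 = 32; plain interior gives 34 − 4 = 30. Stays. ✓
Beliefs are Bayes-consistent on-path and both types best-respond.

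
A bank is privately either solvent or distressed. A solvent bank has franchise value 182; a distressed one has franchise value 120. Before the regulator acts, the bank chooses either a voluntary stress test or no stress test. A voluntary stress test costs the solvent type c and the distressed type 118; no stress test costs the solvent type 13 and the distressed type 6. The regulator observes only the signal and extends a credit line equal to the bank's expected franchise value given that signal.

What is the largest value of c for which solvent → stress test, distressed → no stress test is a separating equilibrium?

75

Under separation: stress test → solvent (pays 182); no stress test → distressed (pays 120).
Distressed: 120 − 6 = 114 ≥ 182 − 118 = 64. Holds regardless of c. ✓
Solvent: 182 − c ≥ 120 − 13, so c ≤ 182 − 107 = 75.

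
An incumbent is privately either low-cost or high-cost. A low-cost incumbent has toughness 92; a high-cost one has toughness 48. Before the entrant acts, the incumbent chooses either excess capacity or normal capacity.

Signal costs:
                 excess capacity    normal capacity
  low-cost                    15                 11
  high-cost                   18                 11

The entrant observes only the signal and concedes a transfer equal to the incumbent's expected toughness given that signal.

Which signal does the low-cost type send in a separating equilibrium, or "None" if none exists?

None

Try low-cost → excess capacity, high-cost → normal capacity:
  If types separate, excess capacity earns payment 92 and normal capacity earns 48.
  Low-cost: excess capacity gives 92 − 15 = 77; normal capacity gives 48 − 11 = 37. No deviation. ✓
  High-cost: normal capacity gives 48 − 11 = 37; excess capacity gives 92 − 18 = 74. Would deviate. ✗
Try low-cost → normal capacity, high-cost → excess capacity:
  If types separate, normal capacity earns payment 92 and excess capacity earns 48.
  Low-cost: normal capacity gives 92 − 11 = 81; excess capacity gives 48 − 15 = 33. No deviation. ✓
  High-cost: excess capacity gives 48 − 18 = 30; normal capacity gives 92 − 11 = 81. Would deviate. ✗
Neither assignment is incentive-compatible.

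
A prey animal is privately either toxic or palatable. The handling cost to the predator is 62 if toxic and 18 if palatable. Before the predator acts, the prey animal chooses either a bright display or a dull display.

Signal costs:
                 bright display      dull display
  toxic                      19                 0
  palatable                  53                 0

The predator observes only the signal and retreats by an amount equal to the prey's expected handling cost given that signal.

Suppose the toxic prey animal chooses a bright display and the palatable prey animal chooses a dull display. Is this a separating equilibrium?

Yes

If types separate, bright display earns payment 62 and dull display earns 18.
Toxic: bright display gives 62 − 19 = 43; dull display gives 18 − 0 = 18. No deviation. ✓
Palatable: dull display gives 18 − 0 = 18; bright display gives 62 − 53 = 9. No deviation. ✓
Both incentive constraints hold.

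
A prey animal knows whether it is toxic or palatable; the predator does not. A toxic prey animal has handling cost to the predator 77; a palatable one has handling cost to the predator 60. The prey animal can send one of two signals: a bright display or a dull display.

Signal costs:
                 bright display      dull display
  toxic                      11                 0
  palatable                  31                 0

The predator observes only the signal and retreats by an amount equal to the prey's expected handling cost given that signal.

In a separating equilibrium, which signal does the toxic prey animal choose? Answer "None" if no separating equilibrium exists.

Try toxic → bright display, palatable → dull display:
  If types separate, bright display earns payment 77 and dull display earns 60.
  Toxic: bright display gives 77 − 11 = 66; dull display gives 60 − 0 = 60. No deviation. ✓
  Palatable: dull display gives 60 − 0 = 60; bright display gives 77 − 31 = 46. No deviation. ✓
Both hold — the toxic type sends bright display.

bright display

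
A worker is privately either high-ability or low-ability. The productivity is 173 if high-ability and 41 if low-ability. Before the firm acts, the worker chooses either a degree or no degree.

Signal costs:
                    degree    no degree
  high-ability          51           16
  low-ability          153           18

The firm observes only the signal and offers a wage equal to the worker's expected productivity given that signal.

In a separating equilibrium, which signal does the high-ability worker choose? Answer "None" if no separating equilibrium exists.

degree

Try high-ability → degree, low-ability → no degree:
  Under separation the firm infers type exactly: degree → high-ability (pays 173), no degree → low-ability (pays 41).
  High-ability: degree gives 173 − 51 = 122; no degree gives 41 − 16 = 25. No deviation. ✓
  Low-ability: no degree gives 41 − 18 = 23; degree gives 173 − 153 = 20. No deviation. ✓
Both hold — the high-ability type sends degree.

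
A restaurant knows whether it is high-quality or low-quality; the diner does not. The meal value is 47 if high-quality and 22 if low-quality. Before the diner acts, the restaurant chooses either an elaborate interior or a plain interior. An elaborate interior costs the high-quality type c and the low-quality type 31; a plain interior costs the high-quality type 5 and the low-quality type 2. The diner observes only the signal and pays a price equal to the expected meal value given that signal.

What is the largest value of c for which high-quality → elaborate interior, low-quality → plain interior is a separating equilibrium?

Under separation: elaborate interior → high-quality (pays 47); plain interior → low-quality (pays 22).
Low-quality: 22 − 2 = 20 ≥ 47 − 31 = 16. Holds regardless of c. ✓
High-quality: 47 − c ≥ 22 − 5, so c ≤ 47 − 17 = 30.

30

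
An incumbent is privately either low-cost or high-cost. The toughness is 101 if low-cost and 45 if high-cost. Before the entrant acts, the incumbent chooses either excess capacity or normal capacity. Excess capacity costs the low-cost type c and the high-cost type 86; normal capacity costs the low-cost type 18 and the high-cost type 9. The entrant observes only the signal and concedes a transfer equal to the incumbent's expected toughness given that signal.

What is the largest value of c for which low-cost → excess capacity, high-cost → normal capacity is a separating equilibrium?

74

Under separation: excess capacity → low-cost (pays 101); normal capacity → high-cost (pays 45).
High-cost: 45 − 9 = 36 ≥ 101 − 86 = 15. Holds regardless of c. ✓
Low-cost: 101 − c ≥ 45 − 18, so c ≤ 101 − 27 = 74.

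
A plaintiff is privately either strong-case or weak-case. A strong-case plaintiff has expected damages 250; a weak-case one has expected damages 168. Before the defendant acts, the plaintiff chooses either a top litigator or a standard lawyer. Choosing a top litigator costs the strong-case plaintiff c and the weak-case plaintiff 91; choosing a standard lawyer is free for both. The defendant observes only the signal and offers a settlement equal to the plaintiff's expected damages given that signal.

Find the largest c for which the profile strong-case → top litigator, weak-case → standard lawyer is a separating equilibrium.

Under separation: top litigator → strong-case (pays 250); standard lawyer → weak-case (pays 168).
Weak-case: 168 − 0 = 168 ≥ 250 − 91 = 159. Holds regardless of c. ✓
Strong-case: 250 − c ≥ 168 − 0, so c ≤ 250 − 168 = 82.

82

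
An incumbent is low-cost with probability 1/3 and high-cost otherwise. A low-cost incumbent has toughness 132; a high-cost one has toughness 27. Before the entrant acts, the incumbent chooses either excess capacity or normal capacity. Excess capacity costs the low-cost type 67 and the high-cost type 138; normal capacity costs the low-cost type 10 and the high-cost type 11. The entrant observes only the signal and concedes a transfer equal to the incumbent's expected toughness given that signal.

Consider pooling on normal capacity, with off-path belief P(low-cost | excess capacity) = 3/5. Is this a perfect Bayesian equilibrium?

Yes

On the equilibrium path (normal capacity) the entrant holds the prior 1/3 and pays 1/3·132 + 2/3·27 = 62. Off-path (excess capacity) belief 3/5 gives 3/5·132 + 2/5·27 = 90.
Low-cost: normal capacity gives 62 − 10 = 52; excess capacity gives 90 − 67 = 23. Stays. ✓
High-cost: normal capacity gives 62 − 11 = 51; excess capacity gives 90 − 138 = -48. Stays. ✓
Beliefs are Bayes-consistent on-path and both types best-respond.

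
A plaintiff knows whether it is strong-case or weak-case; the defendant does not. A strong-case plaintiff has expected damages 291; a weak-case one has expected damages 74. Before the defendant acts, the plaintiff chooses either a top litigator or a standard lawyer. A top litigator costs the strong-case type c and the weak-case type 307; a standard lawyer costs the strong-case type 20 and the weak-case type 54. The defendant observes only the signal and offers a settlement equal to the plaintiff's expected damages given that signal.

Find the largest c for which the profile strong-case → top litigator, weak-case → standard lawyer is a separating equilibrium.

Under separation: top litigator → strong-case (pays 291); standard lawyer → weak-case (pays 74).
Weak-case: 74 − 54 = 20 ≥ 291 − 307 = -16. Holds regardless of c. ✓
Strong-case: 291 − c ≥ 74 − 20, so c ≤ 291 − 54 = 237.

237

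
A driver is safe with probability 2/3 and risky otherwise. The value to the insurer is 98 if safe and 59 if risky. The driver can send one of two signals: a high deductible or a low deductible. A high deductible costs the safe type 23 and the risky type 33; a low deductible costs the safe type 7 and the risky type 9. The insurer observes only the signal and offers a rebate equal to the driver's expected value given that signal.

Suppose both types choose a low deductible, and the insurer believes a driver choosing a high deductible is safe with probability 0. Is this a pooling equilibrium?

At the pooled signal (low deductible) the insurer holds the prior 2/3 and pays 2/3·98 + 1/3·59 = 85. Off-path (high deductible) belief 0 gives 0·98 + 1·59 = 59.
Safe: low deductible gives 85 − 7 = 78; high deductible gives 59 − 23 = 36. Stays. ✓
Risky: low deductible gives 85 − 9 = 76; high deductible gives 59 − 33 = 26. Stays. ✓

Yes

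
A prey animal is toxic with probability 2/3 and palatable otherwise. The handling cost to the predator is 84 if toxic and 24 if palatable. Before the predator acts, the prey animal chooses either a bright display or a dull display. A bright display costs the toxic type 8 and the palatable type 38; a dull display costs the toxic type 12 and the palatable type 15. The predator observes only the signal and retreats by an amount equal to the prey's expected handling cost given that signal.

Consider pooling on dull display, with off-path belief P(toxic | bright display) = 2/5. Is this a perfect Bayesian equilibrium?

On the equilibrium path (dull display) the predator holds the prior 2/3 and pays 2/3·84 + 1/3·24 = 64. Off-path (bright display) belief 2/5 gives 2/5·84 + 3/5·24 = 48.
Toxic: dull display gives 64 − 12 = 52; bright display gives 48 − 8 = 40. Stays. ✓
Palatable: dull display gives 64 − 15 = 49; bright display gives 48 − 38 = 10. Stays. ✓
Beliefs are Bayes-consistent on-path and both types best-respond.

Yes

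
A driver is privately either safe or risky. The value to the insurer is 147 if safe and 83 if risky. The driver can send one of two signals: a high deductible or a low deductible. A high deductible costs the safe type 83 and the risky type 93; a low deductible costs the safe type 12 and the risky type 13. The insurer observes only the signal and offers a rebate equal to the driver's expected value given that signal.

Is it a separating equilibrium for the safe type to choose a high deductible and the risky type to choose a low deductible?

If types separate, high deductible earns payment 147 and low deductible earns 83.
Safe: high deductible gives 147 − 83 = 64; low deductible gives 83 − 12 = 71. Would deviate. ✗
Risky: low deductible gives 83 − 13 = 70; high deductible gives 147 − 93 = 54. No deviation. ✓

No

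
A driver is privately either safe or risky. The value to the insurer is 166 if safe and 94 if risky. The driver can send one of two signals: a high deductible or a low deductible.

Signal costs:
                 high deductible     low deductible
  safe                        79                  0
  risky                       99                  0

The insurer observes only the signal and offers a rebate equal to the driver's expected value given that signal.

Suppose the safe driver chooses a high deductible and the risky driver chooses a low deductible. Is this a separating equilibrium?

Under separation the insurer infers type exactly: high deductible → safe (pays 166), low deductible → risky (pays 94).
Safe: high deductible gives 166 − 79 = 87; low deductible gives 94 − 0 = 94. Would deviate. ✗
Risky: low deductible gives 94 − 0 = 94; high deductible gives 166 − 99 = 67. No deviation. ✓

No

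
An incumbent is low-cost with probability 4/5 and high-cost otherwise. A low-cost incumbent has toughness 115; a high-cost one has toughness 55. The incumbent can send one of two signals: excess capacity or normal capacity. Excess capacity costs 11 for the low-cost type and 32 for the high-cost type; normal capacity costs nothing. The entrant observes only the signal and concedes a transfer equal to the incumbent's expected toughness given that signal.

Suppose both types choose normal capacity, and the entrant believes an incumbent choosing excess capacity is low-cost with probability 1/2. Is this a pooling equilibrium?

Yes

At the pooled signal (normal capacity) the entrant holds the prior 4/5 and pays 4/5·115 + 1/5·55 = 103. Off-path (excess capacity) belief 1/2 gives 1/2·115 + 1/2·55 = 85.
Low-cost: normal capacity gives 103 − 0 = 103; excess capacity gives 85 − 11 = 74. Stays. ✓
High-cost: normal capacity gives 103 − 0 = 103; excess capacity gives 85 − 32 = 53. Stays. ✓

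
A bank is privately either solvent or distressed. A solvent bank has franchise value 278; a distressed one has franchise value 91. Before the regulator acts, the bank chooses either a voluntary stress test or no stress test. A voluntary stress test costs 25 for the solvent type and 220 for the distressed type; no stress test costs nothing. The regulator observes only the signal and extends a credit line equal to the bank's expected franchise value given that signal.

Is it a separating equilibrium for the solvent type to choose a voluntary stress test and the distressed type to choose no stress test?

Yes

Under separation the regulator infers type exactly: stress test → solvent (pays 278), no stress test → distressed (pays 91).
Solvent: stress test gives 278 − 25 = 253; no stress test gives 91 − 0 = 91. No deviation. ✓
Distressed: no stress test gives 91 − 0 = 91; stress test gives 278 − 220 = 58. No deviation. ✓
Neither type gains from mimicking the other.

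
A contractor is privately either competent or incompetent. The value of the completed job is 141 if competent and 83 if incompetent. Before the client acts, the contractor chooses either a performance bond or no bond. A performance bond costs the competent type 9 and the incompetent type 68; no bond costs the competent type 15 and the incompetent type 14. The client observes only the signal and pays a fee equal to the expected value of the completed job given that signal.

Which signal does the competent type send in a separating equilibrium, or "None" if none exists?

None

Try competent → bond, incompetent → no bond:
  If types separate, bond earns payment 141 and no bond earns 83.
  Competent: bond gives 141 − 9 = 132; no bond gives 83 − 15 = 68. No deviation. ✓
  Incompetent: no bond gives 83 − 14 = 69; bond gives 141 − 68 = 73. Would deviate. ✗
Try competent → no bond, incompetent → bond:
  If types separate, no bond earns payment 141 and bond earns 83.
  Competent: no bond gives 141 − 15 = 126; bond gives 83 − 9 = 74. No deviation. ✓
  Incompetent: bond gives 83 − 68 = 15; no bond gives 141 − 14 = 127. Would deviate. ✗
Neither assignment is incentive-compatible.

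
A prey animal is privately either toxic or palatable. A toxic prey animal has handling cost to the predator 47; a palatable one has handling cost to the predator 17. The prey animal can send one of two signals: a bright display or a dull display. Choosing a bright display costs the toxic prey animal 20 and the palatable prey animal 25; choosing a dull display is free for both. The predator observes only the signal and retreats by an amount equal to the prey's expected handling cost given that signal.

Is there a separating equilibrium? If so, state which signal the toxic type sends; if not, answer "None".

None

Try toxic → bright display, palatable → dull display:
  Under separation the predator infers type exactly: bright display → toxic (pays 47), dull display → palatable (pays 17).
  Toxic: bright display gives 47 − 20 = 27; dull display gives 17 − 0 = 17. No deviation. ✓
  Palatable: dull display gives 17 − 0 = 17; bright display gives 47 − 25 = 22. Would deviate. ✗
Try toxic → dull display, palatable → bright display:
  Under separation the predator infers type exactly: dull display → toxic (pays 47), bright display → palatable (pays 17).
  Toxic: dull display gives 47 − 0 = 47; bright display gives 17 − 20 = -3. No deviation. ✓
  Palatable: bright display gives 17 − 25 = -8; dull display gives 47 − 0 = 47. Would deviate. ✗
Neither assignment is incentive-compatible.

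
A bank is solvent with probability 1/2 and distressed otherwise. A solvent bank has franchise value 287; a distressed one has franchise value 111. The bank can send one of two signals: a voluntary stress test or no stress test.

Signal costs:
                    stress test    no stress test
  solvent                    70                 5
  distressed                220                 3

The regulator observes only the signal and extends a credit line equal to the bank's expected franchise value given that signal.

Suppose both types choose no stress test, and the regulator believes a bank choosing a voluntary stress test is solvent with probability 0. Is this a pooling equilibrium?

At the pooled signal (no stress test) the regulator holds the prior 1/2 and pays 1/2·287 + 1/2·111 = 199. Off-path (stress test) belief 0 gives 0·287 + 1·111 = 111.
Solvent: no stress test gives 199 − 5 = 194; stress test gives 111 − 70 = 41. Stays. ✓
Distressed: no stress test gives 199 − 3 = 196; stress test gives 111 − 220 = -109. Stays. ✓

Yes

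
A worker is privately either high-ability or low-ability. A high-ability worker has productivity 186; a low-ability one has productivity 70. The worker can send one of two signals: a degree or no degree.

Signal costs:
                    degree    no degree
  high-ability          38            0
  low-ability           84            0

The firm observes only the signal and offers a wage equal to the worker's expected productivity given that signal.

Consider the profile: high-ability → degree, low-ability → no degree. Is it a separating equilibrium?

If types separate, degree earns payment 186 and no degree earns 70.
High-ability: degree gives 186 − 38 = 148; no degree gives 70 − 0 = 70. No deviation. ✓
Low-ability: no degree gives 70 − 0 = 70; degree gives 186 − 84 = 102. Would deviate. ✗

No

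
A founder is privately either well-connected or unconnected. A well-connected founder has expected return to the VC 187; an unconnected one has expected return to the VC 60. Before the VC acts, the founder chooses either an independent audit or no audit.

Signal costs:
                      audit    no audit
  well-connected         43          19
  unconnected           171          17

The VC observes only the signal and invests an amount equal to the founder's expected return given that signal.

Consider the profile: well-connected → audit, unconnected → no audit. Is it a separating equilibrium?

If types separate, audit earns payment 187 and no audit earns 60.
Well-connected: audit gives 187 − 43 = 144; no audit gives 60 − 19 = 41. No deviation. ✓
Unconnected: no audit gives 60 − 17 = 43; audit gives 187 − 171 = 16. No deviation. ✓
Neither type gains from mimicking the other.

Yes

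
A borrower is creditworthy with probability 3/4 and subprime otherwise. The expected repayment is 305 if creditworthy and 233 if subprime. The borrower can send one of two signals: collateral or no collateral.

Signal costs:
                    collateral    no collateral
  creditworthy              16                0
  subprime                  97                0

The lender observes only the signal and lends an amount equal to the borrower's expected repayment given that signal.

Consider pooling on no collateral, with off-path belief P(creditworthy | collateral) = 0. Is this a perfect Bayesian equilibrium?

Yes

On the equilibrium path (no collateral) the lender holds the prior 3/4 and pays 3/4·305 + 1/4·233 = 287. Off-path (collateral) belief 0 gives 0·305 + 1·233 = 233.
Creditworthy: no collateral gives 287 − 0 = 287; collateral gives 233 − 16 = 217. Stays. ✓
Subprime: no collateral gives 287 − 0 = 287; collateral gives 233 − 97 = 136. Stays. ✓
Beliefs are Bayes-consistent on-path and both types best-respond.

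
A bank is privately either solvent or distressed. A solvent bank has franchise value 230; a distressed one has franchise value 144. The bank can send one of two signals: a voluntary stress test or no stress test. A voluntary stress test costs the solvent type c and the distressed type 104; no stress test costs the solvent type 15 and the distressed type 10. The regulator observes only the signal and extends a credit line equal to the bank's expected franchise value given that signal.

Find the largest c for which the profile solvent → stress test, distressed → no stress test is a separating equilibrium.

101

Under separation: stress test → solvent (pays 230); no stress test → distressed (pays 144).
Distressed: 144 − 10 = 134 ≥ 230 − 104 = 126. Holds regardless of c. ✓
Solvent: 230 − c ≥ 144 − 15, so c ≤ 230 − 129 = 101.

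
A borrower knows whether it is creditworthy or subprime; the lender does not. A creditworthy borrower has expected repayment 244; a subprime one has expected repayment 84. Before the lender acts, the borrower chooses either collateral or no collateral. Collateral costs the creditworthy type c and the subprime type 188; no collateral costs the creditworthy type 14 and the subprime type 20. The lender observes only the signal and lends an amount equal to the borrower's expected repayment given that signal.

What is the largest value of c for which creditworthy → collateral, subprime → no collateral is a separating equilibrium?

174

Under separation: collateral → creditworthy (pays 244); no collateral → subprime (pays 84).
Subprime: 84 − 20 = 64 ≥ 244 − 188 = 56. Holds regardless of c. ✓
Creditworthy: 244 − c ≥ 84 − 14, so c ≤ 244 − 70 = 174.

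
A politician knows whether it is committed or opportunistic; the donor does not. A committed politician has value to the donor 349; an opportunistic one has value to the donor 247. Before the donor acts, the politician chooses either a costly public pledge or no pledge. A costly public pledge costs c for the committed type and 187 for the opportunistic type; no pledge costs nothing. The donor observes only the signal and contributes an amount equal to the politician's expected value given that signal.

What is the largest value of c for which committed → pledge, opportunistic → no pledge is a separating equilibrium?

Under separation: pledge → committed (pays 349); no pledge → opportunistic (pays 247).
Opportunistic: 247 − 0 = 247 ≥ 349 − 187 = 162. Holds regardless of c. ✓
Committed: 349 − c ≥ 247 − 0, so c ≤ 349 − 247 = 102.

102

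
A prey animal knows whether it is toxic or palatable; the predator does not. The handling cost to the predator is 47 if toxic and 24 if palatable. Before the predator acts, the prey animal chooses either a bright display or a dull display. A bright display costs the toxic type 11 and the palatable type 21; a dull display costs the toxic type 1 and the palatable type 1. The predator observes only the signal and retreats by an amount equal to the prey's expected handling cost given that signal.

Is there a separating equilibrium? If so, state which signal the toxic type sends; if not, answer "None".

None

Try toxic → bright display, palatable → dull display:
  Under separation the predator infers type exactly: bright display → toxic (pays 47), dull display → palatable (pays 24).
  Toxic: bright display gives 47 − 11 = 36; dull display gives 24 − 1 = 23. No deviation. ✓
  Palatable: dull display gives 24 − 1 = 23; bright display gives 47 − 21 = 26. Would deviate. ✗
Try toxic → dull display, palatable → bright display:
  Under separation the predator infers type exactly: dull display → toxic (pays 47), bright display → palatable (pays 24).
  Toxic: dull display gives 47 − 1 = 46; bright display gives 24 − 11 = 13. No deviation. ✓
  Palatable: bright display gives 24 − 21 = 3; dull display gives 47 − 1 = 46. Would deviate. ✗
Neither assignment is incentive-compatible.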